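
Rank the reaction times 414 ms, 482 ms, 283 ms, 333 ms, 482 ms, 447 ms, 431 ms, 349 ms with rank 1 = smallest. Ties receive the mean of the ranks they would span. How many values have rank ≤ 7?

6

Sorted (ascending): 283, 333, 349, 414, 431, 447, 482, 482
The 2 values of 482 occupy positions 7–8 → average rank (7+8)/2 = 7.5.
Ranks ≤ 7: {1, 2, 3, 4, 5, 6} → 6 values.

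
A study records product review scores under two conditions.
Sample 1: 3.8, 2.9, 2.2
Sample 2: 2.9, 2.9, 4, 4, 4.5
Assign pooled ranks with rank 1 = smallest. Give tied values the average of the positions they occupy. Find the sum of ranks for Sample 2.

Sorted (ascending): 2.2, 2.9, 2.9, 2.9, 3.8, 4, 4, 4.5
The 3 values of 2.9 occupy positions 2–4 → average rank 3.
The 2 values of 4 occupy positions 6–7 → average rank (6+7)/2 = 6.5.
Sample 2 values → pooled ranks: 2.9→3, 2.9→3, 4→6.5, 4→6.5, 4.5→8
Rank sum = 3 + 3 + 6.5 + 6.5 + 8 = 27

27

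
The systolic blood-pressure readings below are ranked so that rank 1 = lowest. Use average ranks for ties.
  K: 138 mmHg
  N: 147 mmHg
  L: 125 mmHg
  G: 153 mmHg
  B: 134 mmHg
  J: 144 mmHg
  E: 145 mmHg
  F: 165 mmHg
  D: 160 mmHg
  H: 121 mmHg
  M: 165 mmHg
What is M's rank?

10.5

Sorted (ascending): 121, 125, 134, 138, 144, 145, 147, 153, 160, 165, 165
The 2 values of 165 occupy positions 10–11 → average rank (10+11)/2 = 10.5.
M has value 165 mmHg → rank 10.5.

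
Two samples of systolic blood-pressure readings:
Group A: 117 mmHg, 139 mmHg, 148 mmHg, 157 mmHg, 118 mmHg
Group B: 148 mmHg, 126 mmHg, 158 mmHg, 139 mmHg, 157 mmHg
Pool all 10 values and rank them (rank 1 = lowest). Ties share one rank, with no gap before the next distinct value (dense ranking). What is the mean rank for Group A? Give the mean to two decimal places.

Sorted (ascending): 117, 118, 126, 139, 139, 148, 148, 157, 157, 158
The 2 values of 139 share dense rank 4.
The 2 values of 148 share dense rank 5.
The 2 values of 157 share dense rank 6.
Remaining distinct values take the next consecutive integers.
Group A values → pooled ranks: 117→1, 139→4, 148→5, 157→6, 118→2
Mean rank = (1 + 4 + 5 + 6 + 2) / 5 = 3.60

3.60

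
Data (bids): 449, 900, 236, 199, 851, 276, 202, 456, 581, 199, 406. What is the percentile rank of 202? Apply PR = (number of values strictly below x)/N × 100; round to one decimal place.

18.2

N = 11.
Strictly below 202: 2. Equal to 202: 1.
PR = 2/11 × 100 = 18.2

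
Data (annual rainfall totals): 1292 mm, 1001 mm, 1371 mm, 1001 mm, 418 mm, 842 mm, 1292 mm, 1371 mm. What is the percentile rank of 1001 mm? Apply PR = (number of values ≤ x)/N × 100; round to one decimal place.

N = 8.
Strictly below 1001: 2. Equal to 1001: 2.
PR = 4/8 × 100 = 50.0

50.0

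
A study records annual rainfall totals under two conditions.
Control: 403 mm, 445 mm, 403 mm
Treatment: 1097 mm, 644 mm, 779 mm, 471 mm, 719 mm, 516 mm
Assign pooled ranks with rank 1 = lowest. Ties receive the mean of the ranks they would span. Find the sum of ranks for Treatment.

39

Sorted (ascending): 403, 403, 445, 471, 516, 644, 719, 779, 1097
The 2 values of 403 occupy positions 1–2 → average rank (1+2)/2 = 1.5.
Treatment values → pooled ranks: 1097→9, 644→6, 779→8, 471→4, 719→7, 516→5
Rank sum = 9 + 6 + 8 + 4 + 7 + 5 = 39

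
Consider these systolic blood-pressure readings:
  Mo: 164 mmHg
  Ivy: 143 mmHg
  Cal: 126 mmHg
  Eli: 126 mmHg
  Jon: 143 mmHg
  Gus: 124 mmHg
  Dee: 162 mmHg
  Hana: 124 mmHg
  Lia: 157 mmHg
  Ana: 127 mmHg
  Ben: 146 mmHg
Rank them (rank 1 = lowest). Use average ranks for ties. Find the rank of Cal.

Sorted (ascending): 124, 124, 126, 126, 127, 143, 143, 146, 157, 162, 164
The 2 values of 124 occupy positions 1–2 → average rank (1+2)/2 = 1.5.
The 2 values of 126 occupy positions 3–4 → average rank (3+4)/2 = 3.5.
The 2 values of 143 occupy positions 6–7 → average rank (6+7)/2 = 6.5.
Cal has value 126 mmHg → rank 3.5.

3.5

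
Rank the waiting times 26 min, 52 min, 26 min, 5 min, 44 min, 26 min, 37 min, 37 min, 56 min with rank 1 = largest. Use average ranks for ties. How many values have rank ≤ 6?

5

Sorted (descending): 56, 52, 44, 37, 37, 26, 26, 26, 5
The 2 values of 37 occupy positions 4–5 → average rank (4+5)/2 = 4.5.
The 3 values of 26 occupy positions 6–8 → average rank 7.
Ranks ≤ 6: {1, 2, 3, 4.5, 4.5} → 5 values.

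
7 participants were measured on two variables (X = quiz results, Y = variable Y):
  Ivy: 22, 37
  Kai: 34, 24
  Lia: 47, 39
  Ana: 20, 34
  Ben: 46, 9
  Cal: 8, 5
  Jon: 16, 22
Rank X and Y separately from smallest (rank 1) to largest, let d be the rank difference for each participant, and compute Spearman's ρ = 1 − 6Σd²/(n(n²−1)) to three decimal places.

Ranks of variable 1: 4, 5, 7, 3, 6, 1, 2
Ranks of variable 2: 6, 4, 7, 5, 2, 1, 3
d = r₁ − r₂: -2, 1, 0, -2, 4, 0, -1
d²: 4, 1, 0, 4, 16, 0, 1; Σd² = 26
ρ = 1 − 6·26/(7·48) = 1 − 156/336 = 0.536

0.536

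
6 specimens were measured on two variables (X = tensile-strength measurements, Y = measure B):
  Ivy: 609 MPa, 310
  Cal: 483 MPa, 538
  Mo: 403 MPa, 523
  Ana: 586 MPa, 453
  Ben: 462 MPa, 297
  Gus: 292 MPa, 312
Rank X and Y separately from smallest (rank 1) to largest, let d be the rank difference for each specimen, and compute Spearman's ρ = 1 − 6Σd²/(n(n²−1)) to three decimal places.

-0.086

Ranks of variable 1: 6, 4, 2, 5, 3, 1
Ranks of variable 2: 2, 6, 5, 4, 1, 3
d = r₁ − r₂: 4, -2, -3, 1, 2, -2
d²: 16, 4, 9, 1, 4, 4; Σd² = 38
ρ = 1 − 6·38/(6·35) = 1 − 228/210 = -0.086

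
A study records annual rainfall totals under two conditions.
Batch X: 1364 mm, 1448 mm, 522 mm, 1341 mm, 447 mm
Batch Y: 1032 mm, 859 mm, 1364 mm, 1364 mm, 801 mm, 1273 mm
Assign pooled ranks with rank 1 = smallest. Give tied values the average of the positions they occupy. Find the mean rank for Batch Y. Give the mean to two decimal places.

Sorted (ascending): 447, 522, 801, 859, 1032, 1273, 1341, 1364, 1364, 1364, 1448
The 3 values of 1364 occupy positions 8–10 → average rank 9.
Batch Y values → pooled ranks: 1032→5, 859→4, 1364→9, 1364→9, 801→3, 1273→6
Mean rank = (5 + 4 + 9 + 9 + 3 + 6) / 6 = 6.00

6.00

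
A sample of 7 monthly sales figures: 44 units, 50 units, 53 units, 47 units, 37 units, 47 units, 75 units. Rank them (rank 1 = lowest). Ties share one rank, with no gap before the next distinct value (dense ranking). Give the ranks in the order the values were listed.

2, 4, 5, 3, 1, 3, 6

Sorted (ascending): 37, 44, 47, 47, 50, 53, 75
The 2 values of 47 share dense rank 3.
Remaining distinct values take the next consecutive integers.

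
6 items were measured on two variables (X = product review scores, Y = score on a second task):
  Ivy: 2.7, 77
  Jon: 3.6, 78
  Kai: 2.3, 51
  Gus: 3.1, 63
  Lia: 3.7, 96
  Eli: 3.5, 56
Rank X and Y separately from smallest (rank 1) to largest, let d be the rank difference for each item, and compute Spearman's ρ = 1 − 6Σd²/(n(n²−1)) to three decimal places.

0.771

Ranks of variable 1: 2, 5, 1, 3, 6, 4
Ranks of variable 2: 4, 5, 1, 3, 6, 2
d = r₁ − r₂: -2, 0, 0, 0, 0, 2
d²: 4, 0, 0, 0, 0, 4; Σd² = 8
ρ = 1 − 6·8/(6·35) = 1 − 48/210 = 0.771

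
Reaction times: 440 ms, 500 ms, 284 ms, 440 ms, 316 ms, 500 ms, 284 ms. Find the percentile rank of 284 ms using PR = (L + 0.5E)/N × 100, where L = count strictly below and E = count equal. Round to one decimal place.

14.3

N = 7.
Strictly below 284: 0. Equal to 284: 2.
PR = (0 + 0.5·2)/7 × 100 = 14.3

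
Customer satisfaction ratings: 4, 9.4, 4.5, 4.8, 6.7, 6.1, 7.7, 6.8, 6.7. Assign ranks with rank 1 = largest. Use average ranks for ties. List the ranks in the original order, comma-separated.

9, 1, 8, 7, 4.5, 6, 2, 3, 4.5

Sorted (descending): 9.4, 7.7, 6.8, 6.7, 6.7, 6.1, 4.8, 4.5, 4
The 2 values of 6.7 occupy positions 4–5 → average rank (4+5)/2 = 4.5.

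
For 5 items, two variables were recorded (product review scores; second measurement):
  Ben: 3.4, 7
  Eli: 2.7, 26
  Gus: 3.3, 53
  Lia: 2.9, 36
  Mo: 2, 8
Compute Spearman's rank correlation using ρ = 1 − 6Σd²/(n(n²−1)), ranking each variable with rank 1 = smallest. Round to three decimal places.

Ranks of variable 1: 5, 2, 4, 3, 1
Ranks of variable 2: 1, 3, 5, 4, 2
d = r₁ − r₂: 4, -1, -1, -1, -1
d²: 16, 1, 1, 1, 1; Σd² = 20
ρ = 1 − 6·20/(5·24) = 1 − 120/120 = 0.000

0.000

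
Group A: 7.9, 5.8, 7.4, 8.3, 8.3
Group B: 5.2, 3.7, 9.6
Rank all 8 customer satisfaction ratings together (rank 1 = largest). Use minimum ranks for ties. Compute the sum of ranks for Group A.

Sorted (descending): 9.6, 8.3, 8.3, 7.9, 7.4, 5.8, 5.2, 3.7
The 2 values of 8.3 occupy positions 2–3 → each gets rank 2.
Group A values → pooled ranks: 7.9→4, 5.8→6, 7.4→5, 8.3→2, 8.3→2
Rank sum = 4 + 6 + 5 + 2 + 2 = 19

19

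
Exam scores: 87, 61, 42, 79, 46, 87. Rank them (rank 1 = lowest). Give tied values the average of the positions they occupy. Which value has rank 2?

46

Sorted (ascending): 42, 46, 61, 79, 87, 87
The 2 values of 87 occupy positions 5–6 → average rank (5+6)/2 = 5.5.
Rank 2 → value 46.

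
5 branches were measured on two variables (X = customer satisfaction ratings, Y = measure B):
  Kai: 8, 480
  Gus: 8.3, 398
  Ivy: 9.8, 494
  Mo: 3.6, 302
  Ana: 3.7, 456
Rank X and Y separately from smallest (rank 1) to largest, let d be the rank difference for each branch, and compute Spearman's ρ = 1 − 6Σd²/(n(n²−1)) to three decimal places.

0.700

Ranks of variable 1: 3, 4, 5, 1, 2
Ranks of variable 2: 4, 2, 5, 1, 3
d = r₁ − r₂: -1, 2, 0, 0, -1
d²: 1, 4, 0, 0, 1; Σd² = 6
ρ = 1 − 6·6/(5·24) = 1 − 36/120 = 0.700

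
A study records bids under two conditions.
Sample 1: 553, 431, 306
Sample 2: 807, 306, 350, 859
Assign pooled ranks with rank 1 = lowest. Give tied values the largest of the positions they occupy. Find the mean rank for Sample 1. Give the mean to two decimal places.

Sorted (ascending): 306, 306, 350, 431, 553, 807, 859
The 2 values of 306 occupy positions 1–2 → each gets rank 2.
Sample 1 values → pooled ranks: 553→5, 431→4, 306→2
Mean rank = (5 + 4 + 2) / 3 = 3.67

3.67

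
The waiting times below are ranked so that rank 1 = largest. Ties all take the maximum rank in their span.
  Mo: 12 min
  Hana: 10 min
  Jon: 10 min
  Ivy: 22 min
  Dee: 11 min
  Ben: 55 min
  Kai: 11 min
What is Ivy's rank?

Sorted (descending): 55, 22, 12, 11, 11, 10, 10
The 2 values of 11 occupy positions 4–5 → each gets rank 5.
The 2 values of 10 occupy positions 6–7 → each gets rank 7.
Ivy has value 22 min → rank 2.

2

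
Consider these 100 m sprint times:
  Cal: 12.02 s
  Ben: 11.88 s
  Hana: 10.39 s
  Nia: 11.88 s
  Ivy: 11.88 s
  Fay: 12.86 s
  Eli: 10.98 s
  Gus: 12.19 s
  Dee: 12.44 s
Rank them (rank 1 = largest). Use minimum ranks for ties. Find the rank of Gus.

3

Sorted (descending): 12.86, 12.44, 12.19, 12.02, 11.88, 11.88, 11.88, 10.98, 10.39
The 3 values of 11.88 occupy positions 5–7 → each gets rank 5.
Gus has value 12.19 s → rank 3.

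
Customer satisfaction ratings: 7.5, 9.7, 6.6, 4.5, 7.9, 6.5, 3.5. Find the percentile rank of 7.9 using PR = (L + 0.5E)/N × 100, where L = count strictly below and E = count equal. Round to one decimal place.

78.6

N = 7.
Strictly below 7.9: 5. Equal to 7.9: 1.
PR = (5 + 0.5·1)/7 × 100 = 78.6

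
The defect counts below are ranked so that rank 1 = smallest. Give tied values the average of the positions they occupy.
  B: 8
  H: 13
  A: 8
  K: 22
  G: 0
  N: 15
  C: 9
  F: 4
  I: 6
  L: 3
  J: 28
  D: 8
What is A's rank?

Sorted (ascending): 0, 3, 4, 6, 8, 8, 8, 9, 13, 15, 22, 28
The 3 values of 8 occupy positions 5–7 → average rank 6.
A has value 8 → rank 6.

6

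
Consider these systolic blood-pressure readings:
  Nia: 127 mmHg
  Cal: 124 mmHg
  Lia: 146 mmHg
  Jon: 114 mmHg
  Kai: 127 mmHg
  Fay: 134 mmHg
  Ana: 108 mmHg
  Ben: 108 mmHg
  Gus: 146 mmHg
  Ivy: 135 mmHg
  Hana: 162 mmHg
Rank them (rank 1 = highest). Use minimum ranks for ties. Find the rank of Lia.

2

Sorted (descending): 162, 146, 146, 135, 134, 127, 127, 124, 114, 108, 108
The 2 values of 146 occupy positions 2–3 → each gets rank 2.
The 2 values of 127 occupy positions 6–7 → each gets rank 6.
The 2 values of 108 occupy positions 10–11 → each gets rank 10.
Lia has value 146 mmHg → rank 2.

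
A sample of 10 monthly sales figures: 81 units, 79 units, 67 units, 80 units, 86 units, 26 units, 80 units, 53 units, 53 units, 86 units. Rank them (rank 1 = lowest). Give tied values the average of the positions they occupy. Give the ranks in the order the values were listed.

8, 5, 4, 6.5, 9.5, 1, 6.5, 2.5, 2.5, 9.5

Sorted (ascending): 26, 53, 53, 67, 79, 80, 80, 81, 86, 86
The 2 values of 53 occupy positions 2–3 → average rank (2+3)/2 = 2.5.
The 2 values of 80 occupy positions 6–7 → average rank (6+7)/2 = 6.5.
The 2 values of 86 occupy positions 9–10 → average rank (9+10)/2 = 9.5.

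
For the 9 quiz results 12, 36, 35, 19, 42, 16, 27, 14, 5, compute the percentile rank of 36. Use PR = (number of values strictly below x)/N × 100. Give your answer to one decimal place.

N = 9.
Strictly below 36: 7. Equal to 36: 1.
PR = 7/9 × 100 = 77.8

77.8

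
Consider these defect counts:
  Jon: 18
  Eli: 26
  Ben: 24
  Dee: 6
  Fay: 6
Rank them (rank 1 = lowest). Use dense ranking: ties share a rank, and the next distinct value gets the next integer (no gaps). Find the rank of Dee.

1

Sorted (ascending): 6, 6, 18, 24, 26
The 2 values of 6 share dense rank 1.
Remaining distinct values take the next consecutive integers.
Dee has value 6 → rank 1.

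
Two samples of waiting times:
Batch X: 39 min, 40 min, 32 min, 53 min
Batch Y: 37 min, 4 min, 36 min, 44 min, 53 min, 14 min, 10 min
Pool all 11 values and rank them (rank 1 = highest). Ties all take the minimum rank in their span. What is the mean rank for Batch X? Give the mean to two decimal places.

Sorted (descending): 53, 53, 44, 40, 39, 37, 36, 32, 14, 10, 4
The 2 values of 53 occupy positions 1–2 → each gets rank 1.
Batch X values → pooled ranks: 39→5, 40→4, 32→8, 53→1
Mean rank = (5 + 4 + 8 + 1) / 4 = 4.50

4.50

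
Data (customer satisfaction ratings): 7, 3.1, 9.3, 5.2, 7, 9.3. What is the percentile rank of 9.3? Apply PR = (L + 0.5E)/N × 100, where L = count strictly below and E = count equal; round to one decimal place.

N = 6.
Strictly below 9.3: 4. Equal to 9.3: 2.
PR = (4 + 0.5·2)/6 × 100 = 83.3

83.3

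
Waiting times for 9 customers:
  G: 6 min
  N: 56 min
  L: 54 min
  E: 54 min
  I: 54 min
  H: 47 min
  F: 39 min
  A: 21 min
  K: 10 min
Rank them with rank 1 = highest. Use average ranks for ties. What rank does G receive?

Sorted (descending): 56, 54, 54, 54, 47, 39, 21, 10, 6
The 3 values of 54 occupy positions 2–4 → average rank 3.
G has value 6 min → rank 9.

9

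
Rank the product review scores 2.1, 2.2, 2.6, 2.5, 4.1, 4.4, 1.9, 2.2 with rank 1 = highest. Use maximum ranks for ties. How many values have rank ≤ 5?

4

Sorted (descending): 4.4, 4.1, 2.6, 2.5, 2.2, 2.2, 2.1, 1.9
The 2 values of 2.2 occupy positions 5–6 → each gets rank 6.
Ranks ≤ 5: {1, 2, 3, 4} → 4 values.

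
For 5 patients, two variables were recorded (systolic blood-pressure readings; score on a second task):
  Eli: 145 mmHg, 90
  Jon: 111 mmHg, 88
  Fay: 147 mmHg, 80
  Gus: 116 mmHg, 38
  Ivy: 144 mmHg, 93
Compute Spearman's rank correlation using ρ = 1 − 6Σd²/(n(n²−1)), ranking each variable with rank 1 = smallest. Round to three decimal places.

Ranks of variable 1: 4, 1, 5, 2, 3
Ranks of variable 2: 4, 3, 2, 1, 5
d = r₁ − r₂: 0, -2, 3, 1, -2
d²: 0, 4, 9, 1, 4; Σd² = 18
ρ = 1 − 6·18/(5·24) = 1 − 108/120 = 0.100

0.100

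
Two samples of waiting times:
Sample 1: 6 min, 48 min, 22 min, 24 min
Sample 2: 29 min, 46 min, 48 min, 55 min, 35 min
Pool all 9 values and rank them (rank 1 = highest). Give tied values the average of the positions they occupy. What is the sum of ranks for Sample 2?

18.5

Sorted (descending): 55, 48, 48, 46, 35, 29, 24, 22, 6
The 2 values of 48 occupy positions 2–3 → average rank (2+3)/2 = 2.5.
Sample 2 values → pooled ranks: 29→6, 46→4, 48→2.5, 55→1, 35→5
Rank sum = 6 + 4 + 2.5 + 1 + 5 = 18.5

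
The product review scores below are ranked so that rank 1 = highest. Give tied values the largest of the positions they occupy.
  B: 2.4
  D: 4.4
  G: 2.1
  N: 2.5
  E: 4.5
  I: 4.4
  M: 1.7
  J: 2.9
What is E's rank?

Sorted (descending): 4.5, 4.4, 4.4, 2.9, 2.5, 2.4, 2.1, 1.7
The 2 values of 4.4 occupy positions 2–3 → each gets rank 3.
E has value 4.5 → rank 1.

1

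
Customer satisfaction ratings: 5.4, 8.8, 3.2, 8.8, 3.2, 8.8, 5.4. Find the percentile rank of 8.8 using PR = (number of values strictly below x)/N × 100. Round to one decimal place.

N = 7.
Strictly below 8.8: 4. Equal to 8.8: 3.
PR = 4/7 × 100 = 57.1

57.1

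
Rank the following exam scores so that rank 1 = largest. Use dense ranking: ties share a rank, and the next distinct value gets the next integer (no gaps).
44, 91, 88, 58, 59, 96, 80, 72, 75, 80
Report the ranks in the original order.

9, 2, 3, 8, 7, 1, 4, 6, 5, 4

Sorted (descending): 96, 91, 88, 80, 80, 75, 72, 59, 58, 44
The 2 values of 80 share dense rank 4.
Remaining distinct values take the next consecutive integers.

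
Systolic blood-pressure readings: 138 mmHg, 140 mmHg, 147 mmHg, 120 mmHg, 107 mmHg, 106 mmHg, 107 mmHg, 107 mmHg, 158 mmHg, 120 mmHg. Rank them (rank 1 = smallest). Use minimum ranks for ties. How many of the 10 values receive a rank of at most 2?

Sorted (ascending): 106, 107, 107, 107, 120, 120, 138, 140, 147, 158
The 3 values of 107 occupy positions 2–4 → each gets rank 2.
The 2 values of 120 occupy positions 5–6 → each gets rank 5.
Ranks ≤ 2: {1, 2, 2, 2} → 4 values.

4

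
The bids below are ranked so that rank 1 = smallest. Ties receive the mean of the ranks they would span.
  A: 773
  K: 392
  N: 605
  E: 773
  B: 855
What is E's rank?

Sorted (ascending): 392, 605, 773, 773, 855
The 2 values of 773 occupy positions 3–4 → average rank (3+4)/2 = 3.5.
E has value 773 → rank 3.5.

3.5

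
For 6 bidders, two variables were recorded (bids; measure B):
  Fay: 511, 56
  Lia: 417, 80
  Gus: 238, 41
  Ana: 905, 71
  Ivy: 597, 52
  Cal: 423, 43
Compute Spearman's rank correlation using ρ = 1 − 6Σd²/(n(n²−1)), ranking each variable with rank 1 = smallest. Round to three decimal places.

0.371

Ranks of variable 1: 4, 2, 1, 6, 5, 3
Ranks of variable 2: 4, 6, 1, 5, 3, 2
d = r₁ − r₂: 0, -4, 0, 1, 2, 1
d²: 0, 16, 0, 1, 4, 1; Σd² = 22
ρ = 1 − 6·22/(6·35) = 1 − 132/210 = 0.371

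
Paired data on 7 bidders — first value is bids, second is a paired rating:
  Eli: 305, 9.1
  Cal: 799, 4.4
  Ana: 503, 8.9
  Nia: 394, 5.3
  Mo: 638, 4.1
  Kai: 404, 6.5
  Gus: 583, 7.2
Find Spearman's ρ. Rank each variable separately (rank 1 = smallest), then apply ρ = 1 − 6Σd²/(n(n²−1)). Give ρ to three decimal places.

Ranks of variable 1: 1, 7, 4, 2, 6, 3, 5
Ranks of variable 2: 7, 2, 6, 3, 1, 4, 5
d = r₁ − r₂: -6, 5, -2, -1, 5, -1, 0
d²: 36, 25, 4, 1, 25, 1, 0; Σd² = 92
ρ = 1 − 6·92/(7·48) = 1 − 552/336 = -0.643

-0.643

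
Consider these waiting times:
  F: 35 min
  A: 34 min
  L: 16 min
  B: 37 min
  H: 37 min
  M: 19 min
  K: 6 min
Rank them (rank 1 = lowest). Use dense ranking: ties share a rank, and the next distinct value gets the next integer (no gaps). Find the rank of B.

Sorted (ascending): 6, 16, 19, 34, 35, 37, 37
The 2 values of 37 share dense rank 6.
Remaining distinct values take the next consecutive integers.
B has value 37 min → rank 6.

6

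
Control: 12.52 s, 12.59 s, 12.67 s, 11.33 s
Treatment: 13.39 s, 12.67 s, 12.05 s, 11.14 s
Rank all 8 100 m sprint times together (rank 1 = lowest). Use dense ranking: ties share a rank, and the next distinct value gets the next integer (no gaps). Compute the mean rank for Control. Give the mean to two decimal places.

4.25

Sorted (ascending): 11.14, 11.33, 12.05, 12.52, 12.59, 12.67, 12.67, 13.39
The 2 values of 12.67 share dense rank 6.
Remaining distinct values take the next consecutive integers.
Control values → pooled ranks: 12.52→4, 12.59→5, 12.67→6, 11.33→2
Mean rank = (4 + 5 + 6 + 2) / 4 = 4.25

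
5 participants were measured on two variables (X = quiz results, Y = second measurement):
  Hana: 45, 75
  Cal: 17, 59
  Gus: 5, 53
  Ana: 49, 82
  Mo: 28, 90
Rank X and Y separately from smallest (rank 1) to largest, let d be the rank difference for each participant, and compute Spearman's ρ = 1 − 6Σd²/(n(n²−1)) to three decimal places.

0.700

Ranks of variable 1: 4, 2, 1, 5, 3
Ranks of variable 2: 3, 2, 1, 4, 5
d = r₁ − r₂: 1, 0, 0, 1, -2
d²: 1, 0, 0, 1, 4; Σd² = 6
ρ = 1 − 6·6/(5·24) = 1 − 36/120 = 0.700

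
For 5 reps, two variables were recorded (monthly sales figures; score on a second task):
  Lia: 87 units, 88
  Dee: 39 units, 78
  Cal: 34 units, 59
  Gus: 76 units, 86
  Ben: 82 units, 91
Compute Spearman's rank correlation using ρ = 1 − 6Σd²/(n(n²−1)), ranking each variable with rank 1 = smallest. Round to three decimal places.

0.900

Ranks of variable 1: 5, 2, 1, 3, 4
Ranks of variable 2: 4, 2, 1, 3, 5
d = r₁ − r₂: 1, 0, 0, 0, -1
d²: 1, 0, 0, 0, 1; Σd² = 2
ρ = 1 − 6·2/(5·24) = 1 − 12/120 = 0.900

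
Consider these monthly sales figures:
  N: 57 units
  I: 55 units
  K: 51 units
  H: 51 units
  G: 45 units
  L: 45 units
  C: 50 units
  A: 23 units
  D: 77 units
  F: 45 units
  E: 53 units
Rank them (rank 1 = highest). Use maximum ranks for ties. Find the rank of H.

Sorted (descending): 77, 57, 55, 53, 51, 51, 50, 45, 45, 45, 23
The 2 values of 51 occupy positions 5–6 → each gets rank 6.
The 3 values of 45 occupy positions 8–10 → each gets rank 10.
H has value 51 units → rank 6.

6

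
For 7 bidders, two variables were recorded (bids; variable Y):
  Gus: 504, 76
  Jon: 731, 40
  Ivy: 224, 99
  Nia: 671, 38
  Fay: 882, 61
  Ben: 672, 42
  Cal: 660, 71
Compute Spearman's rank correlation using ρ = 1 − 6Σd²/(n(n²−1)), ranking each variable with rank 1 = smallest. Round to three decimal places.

-0.679

Ranks of variable 1: 2, 6, 1, 4, 7, 5, 3
Ranks of variable 2: 6, 2, 7, 1, 4, 3, 5
d = r₁ − r₂: -4, 4, -6, 3, 3, 2, -2
d²: 16, 16, 36, 9, 9, 4, 4; Σd² = 94
ρ = 1 − 6·94/(7·48) = 1 − 564/336 = -0.679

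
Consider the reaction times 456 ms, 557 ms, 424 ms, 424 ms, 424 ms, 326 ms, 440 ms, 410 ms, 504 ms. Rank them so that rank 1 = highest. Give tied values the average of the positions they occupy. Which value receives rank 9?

Sorted (descending): 557, 504, 456, 440, 424, 424, 424, 410, 326
The 3 values of 424 occupy positions 5–7 → average rank 6.
Rank 9 → value 326.

326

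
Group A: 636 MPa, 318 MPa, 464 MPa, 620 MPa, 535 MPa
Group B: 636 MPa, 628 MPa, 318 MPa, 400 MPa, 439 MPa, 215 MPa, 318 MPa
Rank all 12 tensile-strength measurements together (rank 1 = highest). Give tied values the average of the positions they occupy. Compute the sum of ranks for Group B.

Sorted (descending): 636, 636, 628, 620, 535, 464, 439, 400, 318, 318, 318, 215
The 2 values of 636 occupy positions 1–2 → average rank (1+2)/2 = 1.5.
The 3 values of 318 occupy positions 9–11 → average rank 10.
Group B values → pooled ranks: 636→1.5, 628→3, 318→10, 400→8, 439→7, 215→12, 318→10
Rank sum = 1.5 + 3 + 10 + 8 + 7 + 12 + 10 = 51.5

51.5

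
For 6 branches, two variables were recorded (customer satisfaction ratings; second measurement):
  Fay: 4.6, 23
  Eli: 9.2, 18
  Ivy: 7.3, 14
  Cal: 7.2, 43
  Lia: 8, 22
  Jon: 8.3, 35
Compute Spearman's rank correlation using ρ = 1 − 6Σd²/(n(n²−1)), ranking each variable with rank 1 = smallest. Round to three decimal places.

Ranks of variable 1: 1, 6, 3, 2, 4, 5
Ranks of variable 2: 4, 2, 1, 6, 3, 5
d = r₁ − r₂: -3, 4, 2, -4, 1, 0
d²: 9, 16, 4, 16, 1, 0; Σd² = 46
ρ = 1 − 6·46/(6·35) = 1 − 276/210 = -0.314

-0.314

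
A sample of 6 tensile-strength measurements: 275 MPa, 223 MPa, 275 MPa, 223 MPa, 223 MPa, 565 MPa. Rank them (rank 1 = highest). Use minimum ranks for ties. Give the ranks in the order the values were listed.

Sorted (descending): 565, 275, 275, 223, 223, 223
The 2 values of 275 occupy positions 2–3 → each gets rank 2.
The 3 values of 223 occupy positions 4–6 → each gets rank 4.

2, 4, 2, 4, 4, 1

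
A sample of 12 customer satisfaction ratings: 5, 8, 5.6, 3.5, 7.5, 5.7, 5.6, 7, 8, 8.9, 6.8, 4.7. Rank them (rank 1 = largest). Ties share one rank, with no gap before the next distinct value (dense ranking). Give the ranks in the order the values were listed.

Sorted (descending): 8.9, 8, 8, 7.5, 7, 6.8, 5.7, 5.6, 5.6, 5, 4.7, 3.5
The 2 values of 8 share dense rank 2.
The 2 values of 5.6 share dense rank 7.
Remaining distinct values take the next consecutive integers.

8, 2, 7, 10, 3, 6, 7, 4, 2, 1, 5, 9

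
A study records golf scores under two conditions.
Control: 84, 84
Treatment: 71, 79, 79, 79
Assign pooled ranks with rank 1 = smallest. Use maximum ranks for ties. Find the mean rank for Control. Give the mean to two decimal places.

Sorted (ascending): 71, 79, 79, 79, 84, 84
The 3 values of 79 occupy positions 2–4 → each gets rank 4.
The 2 values of 84 occupy positions 5–6 → each gets rank 6.
Control values → pooled ranks: 84→6, 84→6
Mean rank = (6 + 6) / 2 = 6.00

6.00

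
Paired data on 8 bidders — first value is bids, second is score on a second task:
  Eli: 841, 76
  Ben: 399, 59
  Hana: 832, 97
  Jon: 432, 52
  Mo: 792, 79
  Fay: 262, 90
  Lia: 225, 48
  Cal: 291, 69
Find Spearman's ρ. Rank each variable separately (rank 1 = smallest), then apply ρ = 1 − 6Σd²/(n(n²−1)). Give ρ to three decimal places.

Ranks of variable 1: 8, 4, 7, 5, 6, 2, 1, 3
Ranks of variable 2: 5, 3, 8, 2, 6, 7, 1, 4
d = r₁ − r₂: 3, 1, -1, 3, 0, -5, 0, -1
d²: 9, 1, 1, 9, 0, 25, 0, 1; Σd² = 46
ρ = 1 − 6·46/(8·63) = 1 − 276/504 = 0.452

0.452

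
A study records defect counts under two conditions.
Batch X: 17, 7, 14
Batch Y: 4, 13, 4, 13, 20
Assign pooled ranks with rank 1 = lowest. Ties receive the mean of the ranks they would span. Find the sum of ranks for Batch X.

Sorted (ascending): 4, 4, 7, 13, 13, 14, 17, 20
The 2 values of 4 occupy positions 1–2 → average rank (1+2)/2 = 1.5.
The 2 values of 13 occupy positions 4–5 → average rank (4+5)/2 = 4.5.
Batch X values → pooled ranks: 17→7, 7→3, 14→6
Rank sum = 7 + 3 + 6 = 16

16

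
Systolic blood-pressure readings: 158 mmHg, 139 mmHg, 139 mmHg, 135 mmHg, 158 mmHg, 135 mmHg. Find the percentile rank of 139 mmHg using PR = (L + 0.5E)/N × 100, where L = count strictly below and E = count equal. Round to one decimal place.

N = 6.
Strictly below 139: 2. Equal to 139: 2.
PR = (2 + 0.5·2)/6 × 100 = 50.0

50.0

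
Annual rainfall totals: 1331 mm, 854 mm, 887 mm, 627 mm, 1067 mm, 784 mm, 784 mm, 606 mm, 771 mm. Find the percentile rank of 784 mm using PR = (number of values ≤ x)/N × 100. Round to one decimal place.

N = 9.
Strictly below 784: 3. Equal to 784: 2.
PR = 5/9 × 100 = 55.6

55.6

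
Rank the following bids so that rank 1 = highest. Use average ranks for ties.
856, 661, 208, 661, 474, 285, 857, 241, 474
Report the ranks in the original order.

Sorted (descending): 857, 856, 661, 661, 474, 474, 285, 241, 208
The 2 values of 661 occupy positions 3–4 → average rank (3+4)/2 = 3.5.
The 2 values of 474 occupy positions 5–6 → average rank (5+6)/2 = 5.5.

2, 3.5, 9, 3.5, 5.5, 7, 1, 8, 5.5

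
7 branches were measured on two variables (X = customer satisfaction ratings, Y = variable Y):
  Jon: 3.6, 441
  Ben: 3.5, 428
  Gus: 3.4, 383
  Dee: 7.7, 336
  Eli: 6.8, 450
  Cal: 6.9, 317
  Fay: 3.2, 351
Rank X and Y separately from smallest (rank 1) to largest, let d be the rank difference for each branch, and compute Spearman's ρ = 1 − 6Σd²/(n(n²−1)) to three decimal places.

Ranks of variable 1: 4, 3, 2, 7, 5, 6, 1
Ranks of variable 2: 6, 5, 4, 2, 7, 1, 3
d = r₁ − r₂: -2, -2, -2, 5, -2, 5, -2
d²: 4, 4, 4, 25, 4, 25, 4; Σd² = 70
ρ = 1 − 6·70/(7·48) = 1 − 420/336 = -0.250

-0.250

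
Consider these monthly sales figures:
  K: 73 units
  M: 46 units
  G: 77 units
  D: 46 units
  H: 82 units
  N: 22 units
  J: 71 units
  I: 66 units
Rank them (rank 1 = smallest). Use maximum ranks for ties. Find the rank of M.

3

Sorted (ascending): 22, 46, 46, 66, 71, 73, 77, 82
The 2 values of 46 occupy positions 2–3 → each gets rank 3.
M has value 46 units → rank 3.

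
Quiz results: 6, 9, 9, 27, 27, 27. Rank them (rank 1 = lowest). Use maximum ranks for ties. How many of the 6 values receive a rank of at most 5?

3

Sorted (ascending): 6, 9, 9, 27, 27, 27
The 2 values of 9 occupy positions 2–3 → each gets rank 3.
The 3 values of 27 occupy positions 4–6 → each gets rank 6.
Ranks ≤ 5: {1, 3, 3} → 3 values.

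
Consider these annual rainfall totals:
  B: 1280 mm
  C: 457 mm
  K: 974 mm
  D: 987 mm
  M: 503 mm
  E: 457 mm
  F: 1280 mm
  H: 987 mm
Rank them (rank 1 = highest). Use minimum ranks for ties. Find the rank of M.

Sorted (descending): 1280, 1280, 987, 987, 974, 503, 457, 457
The 2 values of 1280 occupy positions 1–2 → each gets rank 1.
The 2 values of 987 occupy positions 3–4 → each gets rank 3.
The 2 values of 457 occupy positions 7–8 → each gets rank 7.
M has value 503 mm → rank 6.

6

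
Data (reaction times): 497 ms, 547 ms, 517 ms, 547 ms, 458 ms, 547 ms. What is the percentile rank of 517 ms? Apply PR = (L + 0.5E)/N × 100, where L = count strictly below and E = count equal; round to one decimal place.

N = 6.
Strictly below 517: 2. Equal to 517: 1.
PR = (2 + 0.5·1)/6 × 100 = 41.7

41.7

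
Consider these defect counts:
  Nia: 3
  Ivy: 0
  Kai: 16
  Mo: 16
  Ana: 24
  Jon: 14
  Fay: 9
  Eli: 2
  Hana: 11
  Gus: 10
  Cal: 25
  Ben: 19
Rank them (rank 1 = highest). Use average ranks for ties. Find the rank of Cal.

Sorted (descending): 25, 24, 19, 16, 16, 14, 11, 10, 9, 3, 2, 0
The 2 values of 16 occupy positions 4–5 → average rank (4+5)/2 = 4.5.
Cal has value 25 → rank 1.

1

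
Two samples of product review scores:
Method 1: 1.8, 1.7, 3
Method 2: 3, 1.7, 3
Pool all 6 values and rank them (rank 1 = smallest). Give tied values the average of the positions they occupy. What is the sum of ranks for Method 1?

Sorted (ascending): 1.7, 1.7, 1.8, 3, 3, 3
The 2 values of 1.7 occupy positions 1–2 → average rank (1+2)/2 = 1.5.
The 3 values of 3 occupy positions 4–6 → average rank 5.
Method 1 values → pooled ranks: 1.8→3, 1.7→1.5, 3→5
Rank sum = 3 + 1.5 + 5 = 9.5

9.5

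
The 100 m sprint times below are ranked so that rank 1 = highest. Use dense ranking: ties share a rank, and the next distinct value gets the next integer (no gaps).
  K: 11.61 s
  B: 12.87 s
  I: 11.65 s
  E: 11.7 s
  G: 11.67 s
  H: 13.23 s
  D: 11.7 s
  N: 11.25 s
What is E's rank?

3

Sorted (descending): 13.23, 12.87, 11.7, 11.7, 11.67, 11.65, 11.61, 11.25
The 2 values of 11.7 share dense rank 3.
Remaining distinct values take the next consecutive integers.
E has value 11.7 s → rank 3.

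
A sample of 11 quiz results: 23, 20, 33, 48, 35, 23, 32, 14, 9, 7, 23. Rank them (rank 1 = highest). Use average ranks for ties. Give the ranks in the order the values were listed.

6, 8, 3, 1, 2, 6, 4, 9, 10, 11, 6

Sorted (descending): 48, 35, 33, 32, 23, 23, 23, 20, 14, 9, 7
The 3 values of 23 occupy positions 5–7 → average rank 6.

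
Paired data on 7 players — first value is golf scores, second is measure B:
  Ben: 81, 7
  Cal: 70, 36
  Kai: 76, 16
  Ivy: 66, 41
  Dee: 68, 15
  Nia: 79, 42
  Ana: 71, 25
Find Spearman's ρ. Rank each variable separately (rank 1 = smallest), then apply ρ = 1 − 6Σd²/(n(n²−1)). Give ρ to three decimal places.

-0.250

Ranks of variable 1: 7, 3, 5, 1, 2, 6, 4
Ranks of variable 2: 1, 5, 3, 6, 2, 7, 4
d = r₁ − r₂: 6, -2, 2, -5, 0, -1, 0
d²: 36, 4, 4, 25, 0, 1, 0; Σd² = 70
ρ = 1 − 6·70/(7·48) = 1 − 420/336 = -0.250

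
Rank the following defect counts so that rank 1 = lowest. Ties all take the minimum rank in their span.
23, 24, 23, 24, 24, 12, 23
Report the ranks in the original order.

2, 5, 2, 5, 5, 1, 2

Sorted (ascending): 12, 23, 23, 23, 24, 24, 24
The 3 values of 23 occupy positions 2–4 → each gets rank 2.
The 3 values of 24 occupy positions 5–7 → each gets rank 5.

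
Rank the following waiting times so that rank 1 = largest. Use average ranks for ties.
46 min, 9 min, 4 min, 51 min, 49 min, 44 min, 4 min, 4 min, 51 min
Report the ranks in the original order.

Sorted (descending): 51, 51, 49, 46, 44, 9, 4, 4, 4
The 2 values of 51 occupy positions 1–2 → average rank (1+2)/2 = 1.5.
The 3 values of 4 occupy positions 7–9 → average rank 8.

4, 6, 8, 1.5, 3, 5, 8, 8, 1.5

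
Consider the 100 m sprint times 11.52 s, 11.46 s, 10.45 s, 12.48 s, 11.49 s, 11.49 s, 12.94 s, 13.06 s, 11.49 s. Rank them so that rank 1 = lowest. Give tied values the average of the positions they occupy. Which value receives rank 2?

Sorted (ascending): 10.45, 11.46, 11.49, 11.49, 11.49, 11.52, 12.48, 12.94, 13.06
The 3 values of 11.49 occupy positions 3–5 → average rank 4.
Rank 2 → value 11.46.

11.46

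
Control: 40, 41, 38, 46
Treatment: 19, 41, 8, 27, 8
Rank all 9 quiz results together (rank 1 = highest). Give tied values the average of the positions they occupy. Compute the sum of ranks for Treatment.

32.5

Sorted (descending): 46, 41, 41, 40, 38, 27, 19, 8, 8
The 2 values of 41 occupy positions 2–3 → average rank (2+3)/2 = 2.5.
The 2 values of 8 occupy positions 8–9 → average rank (8+9)/2 = 8.5.
Treatment values → pooled ranks: 19→7, 41→2.5, 8→8.5, 27→6, 8→8.5
Rank sum = 7 + 2.5 + 8.5 + 6 + 8.5 = 32.5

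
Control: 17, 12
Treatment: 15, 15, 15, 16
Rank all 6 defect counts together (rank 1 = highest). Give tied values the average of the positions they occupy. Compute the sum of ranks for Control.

7

Sorted (descending): 17, 16, 15, 15, 15, 12
The 3 values of 15 occupy positions 3–5 → average rank 4.
Control values → pooled ranks: 17→1, 12→6
Rank sum = 1 + 6 = 7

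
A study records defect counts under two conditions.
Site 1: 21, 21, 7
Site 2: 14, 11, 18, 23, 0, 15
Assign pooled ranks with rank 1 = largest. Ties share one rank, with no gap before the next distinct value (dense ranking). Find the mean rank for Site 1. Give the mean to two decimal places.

Sorted (descending): 23, 21, 21, 18, 15, 14, 11, 7, 0
The 2 values of 21 share dense rank 2.
Remaining distinct values take the next consecutive integers.
Site 1 values → pooled ranks: 21→2, 21→2, 7→7
Mean rank = (2 + 2 + 7) / 3 = 3.67

3.67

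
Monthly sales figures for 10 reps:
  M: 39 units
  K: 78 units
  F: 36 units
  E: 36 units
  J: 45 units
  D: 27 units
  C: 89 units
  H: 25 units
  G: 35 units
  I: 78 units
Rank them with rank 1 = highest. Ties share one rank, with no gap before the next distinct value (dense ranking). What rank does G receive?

Sorted (descending): 89, 78, 78, 45, 39, 36, 36, 35, 27, 25
The 2 values of 78 share dense rank 2.
The 2 values of 36 share dense rank 5.
Remaining distinct values take the next consecutive integers.
G has value 35 units → rank 6.

6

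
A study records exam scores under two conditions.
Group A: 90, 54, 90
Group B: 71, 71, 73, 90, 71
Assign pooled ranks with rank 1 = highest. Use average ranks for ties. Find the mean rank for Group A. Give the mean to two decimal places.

4.00

Sorted (descending): 90, 90, 90, 73, 71, 71, 71, 54
The 3 values of 90 occupy positions 1–3 → average rank 2.
The 3 values of 71 occupy positions 5–7 → average rank 6.
Group A values → pooled ranks: 90→2, 54→8, 90→2
Mean rank = (2 + 8 + 2) / 3 = 4.00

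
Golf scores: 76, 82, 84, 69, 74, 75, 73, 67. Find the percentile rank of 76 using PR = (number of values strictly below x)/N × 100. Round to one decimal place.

N = 8.
Strictly below 76: 5. Equal to 76: 1.
PR = 5/8 × 100 = 62.5

62.5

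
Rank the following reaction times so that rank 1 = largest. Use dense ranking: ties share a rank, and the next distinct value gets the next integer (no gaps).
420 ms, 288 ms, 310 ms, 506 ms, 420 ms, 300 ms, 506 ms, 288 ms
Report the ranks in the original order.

2, 5, 3, 1, 2, 4, 1, 5

Sorted (descending): 506, 506, 420, 420, 310, 300, 288, 288
The 2 values of 506 share dense rank 1.
The 2 values of 420 share dense rank 2.
The 2 values of 288 share dense rank 5.
Remaining distinct values take the next consecutive integers.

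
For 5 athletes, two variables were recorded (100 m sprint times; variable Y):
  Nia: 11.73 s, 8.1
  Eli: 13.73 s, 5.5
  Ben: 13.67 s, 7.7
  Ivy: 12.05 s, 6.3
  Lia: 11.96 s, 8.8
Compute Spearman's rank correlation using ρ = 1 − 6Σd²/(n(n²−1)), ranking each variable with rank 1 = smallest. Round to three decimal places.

Ranks of variable 1: 1, 5, 4, 3, 2
Ranks of variable 2: 4, 1, 3, 2, 5
d = r₁ − r₂: -3, 4, 1, 1, -3
d²: 9, 16, 1, 1, 9; Σd² = 36
ρ = 1 − 6·36/(5·24) = 1 − 216/120 = -0.800

-0.800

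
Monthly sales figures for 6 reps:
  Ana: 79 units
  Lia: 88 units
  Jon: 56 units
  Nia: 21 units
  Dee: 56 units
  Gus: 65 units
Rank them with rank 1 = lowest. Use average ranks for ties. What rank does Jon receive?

2.5

Sorted (ascending): 21, 56, 56, 65, 79, 88
The 2 values of 56 occupy positions 2–3 → average rank (2+3)/2 = 2.5.
Jon has value 56 units → rank 2.5.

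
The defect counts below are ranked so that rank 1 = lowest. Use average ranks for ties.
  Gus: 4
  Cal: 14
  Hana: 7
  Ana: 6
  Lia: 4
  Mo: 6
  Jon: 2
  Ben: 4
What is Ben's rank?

Sorted (ascending): 2, 4, 4, 4, 6, 6, 7, 14
The 3 values of 4 occupy positions 2–4 → average rank 3.
The 2 values of 6 occupy positions 5–6 → average rank (5+6)/2 = 5.5.
Ben has value 4 → rank 3.

3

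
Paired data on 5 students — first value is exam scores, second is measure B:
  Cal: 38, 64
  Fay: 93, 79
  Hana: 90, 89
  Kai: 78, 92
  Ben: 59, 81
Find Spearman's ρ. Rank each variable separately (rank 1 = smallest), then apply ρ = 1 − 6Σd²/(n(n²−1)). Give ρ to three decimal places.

0.300

Ranks of variable 1: 1, 5, 4, 3, 2
Ranks of variable 2: 1, 2, 4, 5, 3
d = r₁ − r₂: 0, 3, 0, -2, -1
d²: 0, 9, 0, 4, 1; Σd² = 14
ρ = 1 − 6·14/(5·24) = 1 − 84/120 = 0.300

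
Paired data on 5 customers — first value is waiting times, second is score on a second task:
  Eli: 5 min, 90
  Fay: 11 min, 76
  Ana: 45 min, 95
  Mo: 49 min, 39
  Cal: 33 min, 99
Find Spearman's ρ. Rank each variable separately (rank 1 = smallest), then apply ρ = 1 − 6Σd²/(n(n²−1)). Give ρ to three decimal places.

-0.200

Ranks of variable 1: 1, 2, 4, 5, 3
Ranks of variable 2: 3, 2, 4, 1, 5
d = r₁ − r₂: -2, 0, 0, 4, -2
d²: 4, 0, 0, 16, 4; Σd² = 24
ρ = 1 − 6·24/(5·24) = 1 − 144/120 = -0.200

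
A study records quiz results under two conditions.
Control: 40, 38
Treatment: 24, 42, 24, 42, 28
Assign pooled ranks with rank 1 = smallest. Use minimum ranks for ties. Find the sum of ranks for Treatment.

17

Sorted (ascending): 24, 24, 28, 38, 40, 42, 42
The 2 values of 24 occupy positions 1–2 → each gets rank 1.
The 2 values of 42 occupy positions 6–7 → each gets rank 6.
Treatment values → pooled ranks: 24→1, 42→6, 24→1, 42→6, 28→3
Rank sum = 1 + 6 + 1 + 6 + 3 = 17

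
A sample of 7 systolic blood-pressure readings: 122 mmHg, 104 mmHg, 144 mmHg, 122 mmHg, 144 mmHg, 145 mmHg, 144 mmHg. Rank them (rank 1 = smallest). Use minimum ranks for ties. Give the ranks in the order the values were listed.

Sorted (ascending): 104, 122, 122, 144, 144, 144, 145
The 2 values of 122 occupy positions 2–3 → each gets rank 2.
The 3 values of 144 occupy positions 4–6 → each gets rank 4.

2, 1, 4, 2, 4, 7, 4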